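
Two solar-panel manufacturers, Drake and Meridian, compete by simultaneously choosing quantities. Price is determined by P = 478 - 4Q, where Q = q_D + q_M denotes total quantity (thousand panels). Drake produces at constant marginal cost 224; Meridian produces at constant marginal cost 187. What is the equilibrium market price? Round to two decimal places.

Drake's profit: π_D = (478 - 4Q)q_D - (224q_D). Setting ∂π_D/∂q_D = 0: 254 - 8q_D - 4(q_M) = 0.
Meridian's first-order condition: 291 - 8q_M - 4(q_D) = 0.
Rearranging gives the reaction functions q_D = (254 - 4q_M)/8 and q_M = (291 - 4q_D)/8.
Substituting one into the other gives q_D = 217/12 and q_M = 82/3.
Total output Q = 545/12, so price P = 478 - 4·(545/12) = 889/3.

296.33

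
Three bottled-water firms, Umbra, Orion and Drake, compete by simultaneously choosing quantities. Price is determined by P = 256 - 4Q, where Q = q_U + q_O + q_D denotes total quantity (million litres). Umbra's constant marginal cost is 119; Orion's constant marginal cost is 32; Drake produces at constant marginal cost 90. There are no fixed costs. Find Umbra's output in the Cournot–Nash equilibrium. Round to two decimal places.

Umbra's profit: π_U = (256 - 4Q)q_U - (119q_U). Setting ∂π_U/∂q_U = 0: 137 - 8q_U - 4(q_O + q_D) = 0.
Orion's first-order condition: 224 - 8q_O - 4(q_U + q_D) = 0.
Drake's profit: π_D = (256 - 4Q)q_D - (90q_D). Setting ∂π_D/∂q_D = 0: 166 - 8q_D - 4(q_U + q_O) = 0.
Adding the 3 first-order conditions: 527 − 16Q = 0, so Q = 527/16.
Back-substituting: q_U = (137 − 527/4)/4 = 21/16, q_O = (224 − 527/4)/4 = 369/16, q_D = (166 − 527/4)/4 = 137/16.

1.31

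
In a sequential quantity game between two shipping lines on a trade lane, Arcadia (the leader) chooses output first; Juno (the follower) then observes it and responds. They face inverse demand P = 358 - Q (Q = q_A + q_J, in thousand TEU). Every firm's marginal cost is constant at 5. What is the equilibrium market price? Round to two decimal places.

Solve by backward induction. Given q_A, the follower Juno maximises π_J = (358 - q_A - q_J)q_J - 5q_J.
Setting the follower's marginal profit to zero, 353 - q_A - 2q_J = 0, i.e. q_J = (353 - q_A)/2.
The leader anticipates this reaction. Substituting into P = 358 - Q gives P = 363/2 - (1/2)q_A, so π_A = (363/2 - (1/2)q_A)q_A - 5q_A.
Maximising: ∂π_A/∂q_A = 353/2 - q_A = 0, giving q_A = 353/2.
Then q_J = (353 - 353/2)/2 = 353/4.
Total output Q = 1059/4, so price P = 358 - 1059/4 = 373/4.

93.25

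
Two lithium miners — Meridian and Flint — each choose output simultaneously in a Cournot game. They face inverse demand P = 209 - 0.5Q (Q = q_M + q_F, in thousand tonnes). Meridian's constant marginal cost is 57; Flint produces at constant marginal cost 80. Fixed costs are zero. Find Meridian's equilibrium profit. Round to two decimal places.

Meridian's profit: π_M = (209 - 0.5Q)q_M - (57q_M). Setting ∂π_M/∂q_M = 0: 152 - q_M - (1/2)(q_F) = 0.
Flint's first-order condition: 129 - q_F - (1/2)(q_M) = 0.
Best responses: q_M = (152 - (1/2)q_F), q_F = (129 - (1/2)q_M).
Solving the pair: q_M = 350/3, q_F = 212/3.
Price P = 209 - (1/2)·(562/3) = 346/3.
Meridian's profit: (346/3 - 57)·(350/3) = 6805.5556.

6805.56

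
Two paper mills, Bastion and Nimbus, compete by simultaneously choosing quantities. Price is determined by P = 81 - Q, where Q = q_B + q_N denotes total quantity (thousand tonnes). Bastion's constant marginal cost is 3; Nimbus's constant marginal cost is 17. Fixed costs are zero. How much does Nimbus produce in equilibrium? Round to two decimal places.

Bastion's profit: π_B = (81 - Q)q_B - (3q_B). Setting ∂π_B/∂q_B = 0: 78 - 2q_B - (q_N) = 0.
Nimbus's first-order condition: 64 - 2q_N - (q_B) = 0.
Rearranging gives the reaction functions q_B = (78 - q_N)/2 and q_N = (64 - q_B)/2.
Solving the pair: q_B = 92/3, q_N = 50/3.

16.67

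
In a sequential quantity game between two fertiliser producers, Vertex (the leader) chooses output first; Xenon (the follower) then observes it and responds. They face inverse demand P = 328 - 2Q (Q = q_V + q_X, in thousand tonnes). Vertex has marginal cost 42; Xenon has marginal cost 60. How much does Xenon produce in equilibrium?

29

Solve by backward induction. Given q_V, the follower Xenon maximises π_X = (328 - 2q_V - 2q_X)q_X - 60q_X.
Follower FOC: 268 - 2q_V - 4q_X = 0, so q_X(q_V) = (268 - 2q_V)/4.
The leader anticipates this reaction. Substituting into P = 328 - 2Q gives P = 194 - q_V, so π_V = (194 - q_V)q_V - 42q_V.
The leader's first-order condition 152 - 2q_V = 0 yields q_V = 76.
Then q_X = (268 - 2·76)/4 = 29.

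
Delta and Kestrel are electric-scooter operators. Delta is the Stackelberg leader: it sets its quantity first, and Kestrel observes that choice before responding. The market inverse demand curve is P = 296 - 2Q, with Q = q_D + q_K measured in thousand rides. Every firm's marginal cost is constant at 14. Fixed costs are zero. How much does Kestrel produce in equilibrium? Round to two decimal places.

35.25

The follower Kestrel best-responds to any q_D: π_K = (296 - 2Q)q_K - 14q_K.
Follower FOC: 282 - 2q_D - 4q_K = 0, so q_K(q_D) = (282 - 2q_D)/4.
Delta substitutes q_K(q_D) into its own profit: π_D = q_D(296 - 2q_D - (282 - 2q_D)/2) - 14q_D = (155 - q_D)q_D - 14q_D.
Maximising: ∂π_D/∂q_D = 141 - 2q_D = 0, giving q_D = 141/2.
Then q_K = (282 - 2·(141/2))/4 = 141/4.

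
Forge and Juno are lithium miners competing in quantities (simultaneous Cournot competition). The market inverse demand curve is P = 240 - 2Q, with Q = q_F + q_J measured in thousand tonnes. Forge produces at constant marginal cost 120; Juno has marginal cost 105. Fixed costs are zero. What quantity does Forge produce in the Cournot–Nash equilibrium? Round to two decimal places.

Forge's profit: π_F = (240 - 2Q)q_F - (120q_F). Setting ∂π_F/∂q_F = 0: 120 - 4q_F - 2(q_J) = 0.
Juno's first-order condition: 135 - 4q_J - 2(q_F) = 0.
Rearranging gives the reaction functions q_F = (120 - 2q_J)/4 and q_J = (135 - 2q_F)/4.
Substituting one into the other gives q_F = 35/2 and q_J = 25.

17.50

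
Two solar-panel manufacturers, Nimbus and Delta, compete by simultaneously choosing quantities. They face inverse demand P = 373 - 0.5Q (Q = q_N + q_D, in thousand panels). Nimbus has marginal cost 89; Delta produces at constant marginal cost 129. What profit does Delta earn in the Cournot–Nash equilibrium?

9248

Nimbus's profit: π_N = (373 - 0.5Q)q_N - (89q_N). Setting ∂π_N/∂q_N = 0: 284 - q_N - (1/2)(q_D) = 0.
Delta's profit: π_D = (373 - 0.5Q)q_D - (129q_D). Setting ∂π_D/∂q_D = 0: 244 - q_D - (1/2)(q_N) = 0.
Rearranging gives the reaction functions q_N = (284 - (1/2)q_D) and q_D = (244 - (1/2)q_N).
Substituting one into the other gives q_N = 216 and q_D = 136.
Price P = 373 - (1/2)·352 = 197.
Delta's profit: (197 - 129)·136 = 9248.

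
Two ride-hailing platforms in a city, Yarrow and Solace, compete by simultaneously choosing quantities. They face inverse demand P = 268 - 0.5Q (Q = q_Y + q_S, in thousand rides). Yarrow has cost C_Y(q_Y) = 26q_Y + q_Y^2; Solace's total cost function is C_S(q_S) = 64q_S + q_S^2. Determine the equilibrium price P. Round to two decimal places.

204.29

Yarrow's profit: π_Y = (268 - 0.5Q)q_Y - (26q_Y + q_Y²). Setting ∂π_Y/∂q_Y = 0: 242 - 3q_Y - (1/2)(q_S) = 0.
Solace's profit: π_S = (268 - 0.5Q)q_S - (64q_S + q_S²). Setting ∂π_S/∂q_S = 0: 204 - 3q_S - (1/2)(q_Y) = 0.
So q_Y = (242 - (1/2)q_S)/3 and q_S = (204 - (1/2)q_Y)/3.
Substituting one into the other gives q_Y = 71.3143 and q_S = 1964/35.
Total output Q = 892/7, so price P = 268 - (1/2)·(892/7) = 1430/7.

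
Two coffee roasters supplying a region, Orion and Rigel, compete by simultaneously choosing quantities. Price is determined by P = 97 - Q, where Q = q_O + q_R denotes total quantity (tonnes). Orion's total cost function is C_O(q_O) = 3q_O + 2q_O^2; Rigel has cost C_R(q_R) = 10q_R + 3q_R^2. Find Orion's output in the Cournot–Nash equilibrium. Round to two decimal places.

Orion's profit: π_O = (97 - Q)q_O - (3q_O + 2q_O²). Setting ∂π_O/∂q_O = 0: 94 - 6q_O - (q_R) = 0.
Rigel's profit: π_R = (97 - Q)q_R - (10q_R + 3q_R²). Setting ∂π_R/∂q_R = 0: 87 - 8q_R - (q_O) = 0.
Rearranging gives the reaction functions q_O = (94 - q_R)/6 and q_R = (87 - q_O)/8.
Solving the pair: q_O = 665/47, q_R = 428/47.

14.15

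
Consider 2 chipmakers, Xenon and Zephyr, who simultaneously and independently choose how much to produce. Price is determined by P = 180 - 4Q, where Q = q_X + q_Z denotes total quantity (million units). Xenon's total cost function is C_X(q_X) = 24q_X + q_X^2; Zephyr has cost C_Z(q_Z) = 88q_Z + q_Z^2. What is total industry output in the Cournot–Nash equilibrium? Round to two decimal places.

17.71

Xenon's profit: π_X = (180 - 4Q)q_X - (24q_X + q_X²). Setting ∂π_X/∂q_X = 0: 156 - 10q_X - 4(q_Z) = 0.
Zephyr's profit: π_Z = (180 - 4Q)q_Z - (88q_Z + q_Z²). Setting ∂π_Z/∂q_Z = 0: 92 - 10q_Z - 4(q_X) = 0.
Best responses: q_X = (156 - 4q_Z)/10, q_Z = (92 - 4q_X)/10.
Substituting one into the other gives q_X = 298/21 and q_Z = 74/21.
Total output Q = 298/21 + 74/21 = 124/7.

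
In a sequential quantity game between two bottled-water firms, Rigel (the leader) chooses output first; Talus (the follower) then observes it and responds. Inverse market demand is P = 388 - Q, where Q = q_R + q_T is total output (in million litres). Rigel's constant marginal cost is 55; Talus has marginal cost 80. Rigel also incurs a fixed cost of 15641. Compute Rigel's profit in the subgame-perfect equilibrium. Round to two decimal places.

Solve by backward induction. Given q_R, the follower Talus maximises π_T = (388 - q_R - q_T)q_T - 80q_T.
Follower FOC: 308 - q_R - 2q_T = 0, so q_T(q_R) = (308 - q_R)/2.
The leader anticipates this reaction. Substituting into P = 388 - Q gives P = 234 - (1/2)q_R, so π_R = (234 - (1/2)q_R)q_R - 55q_R.
Leader FOC: 179 - q_R = 0, so q_R = 179.
Then q_T = (308 - 179)/2 = 129/2.
Price P = 388 - 487/2 = 289/2.
Rigel's profit: (289/2 - 55)·179 - 15641 = 759/2.

379.50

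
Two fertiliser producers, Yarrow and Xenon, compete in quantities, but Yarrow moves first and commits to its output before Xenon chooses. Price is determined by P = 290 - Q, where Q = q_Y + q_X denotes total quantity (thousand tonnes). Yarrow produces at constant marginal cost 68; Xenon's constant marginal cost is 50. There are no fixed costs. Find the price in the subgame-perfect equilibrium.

Solve by backward induction. Given q_Y, the follower Xenon maximises π_X = (290 - q_Y - q_X)q_X - 50q_X.
Setting the follower's marginal profit to zero, 240 - q_Y - 2q_X = 0, i.e. q_X = (240 - q_Y)/2.
The leader anticipates this reaction. Substituting into P = 290 - Q gives P = 170 - (1/2)q_Y, so π_Y = (170 - (1/2)q_Y)q_Y - 68q_Y.
Maximising: ∂π_Y/∂q_Y = 102 - q_Y = 0, giving q_Y = 102.
Then q_X = (240 - 102)/2 = 69.
Total output Q = 171, so price P = 290 - 171 = 119.

119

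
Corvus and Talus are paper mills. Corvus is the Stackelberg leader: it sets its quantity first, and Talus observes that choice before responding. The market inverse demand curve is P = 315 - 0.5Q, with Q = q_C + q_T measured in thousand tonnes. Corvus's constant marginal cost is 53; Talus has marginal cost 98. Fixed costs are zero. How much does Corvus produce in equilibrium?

307

The follower Talus best-responds to any q_C: π_T = (315 - 0.5Q)q_T - 98q_T.
∂π_T/∂q_T = 217 - (1/2)q_C - q_T = 0 gives the reaction function q_T = (217 - (1/2)q_C).
Corvus substitutes q_T(q_C) into its own profit: π_C = q_C(315 - (1/2)q_C - (217 - (1/2)q_C)/2) - 53q_C = (413/2 - (1/4)q_C)q_C - 53q_C.
Leader FOC: 307/2 - (1/2)q_C = 0, so q_C = 307.
Then q_T = (217 - (1/2)·307) = 127/2.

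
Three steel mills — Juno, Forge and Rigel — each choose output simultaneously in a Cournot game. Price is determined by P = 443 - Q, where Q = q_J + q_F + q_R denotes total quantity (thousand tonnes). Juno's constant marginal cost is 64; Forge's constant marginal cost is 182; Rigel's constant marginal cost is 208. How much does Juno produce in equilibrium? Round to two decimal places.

160.25

Juno's profit: π_J = (443 - Q)q_J - (64q_J). Setting ∂π_J/∂q_J = 0: 379 - 2q_J - (q_F + q_R) = 0.
Forge's profit: π_F = (443 - Q)q_F - (182q_F). Setting ∂π_F/∂q_F = 0: 261 - 2q_F - (q_J + q_R) = 0.
Rigel's profit: π_R = (443 - Q)q_R - (208q_R). Setting ∂π_R/∂q_R = 0: 235 - 2q_R - (q_J + q_F) = 0.
Adding the 3 conditions: 875 − 2Q − 2Q = 0, i.e. Q = 875/4.
Back-substituting: q_J = (379 − 875/4) = 641/4, q_F = (261 − 875/4) = 169/4, q_R = (235 − 875/4) = 65/4.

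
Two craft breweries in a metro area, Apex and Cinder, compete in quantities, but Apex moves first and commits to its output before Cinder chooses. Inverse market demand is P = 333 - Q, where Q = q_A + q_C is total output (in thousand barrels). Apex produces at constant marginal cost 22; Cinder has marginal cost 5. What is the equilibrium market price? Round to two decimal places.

95.50

The follower Cinder best-responds to any q_A: π_C = (333 - Q)q_C - 5q_C.
Follower FOC: 328 - q_A - 2q_C = 0, so q_C(q_A) = (328 - q_A)/2.
Apex substitutes q_C(q_A) into its own profit: π_A = q_A(333 - q_A - (328 - q_A)/2) - 22q_A = (169 - (1/2)q_A)q_A - 22q_A.
Maximising: ∂π_A/∂q_A = 147 - q_A = 0, giving q_A = 147.
Then q_C = (328 - 147)/2 = 181/2.
Total output Q = 475/2, so price P = 333 - 475/2 = 191/2.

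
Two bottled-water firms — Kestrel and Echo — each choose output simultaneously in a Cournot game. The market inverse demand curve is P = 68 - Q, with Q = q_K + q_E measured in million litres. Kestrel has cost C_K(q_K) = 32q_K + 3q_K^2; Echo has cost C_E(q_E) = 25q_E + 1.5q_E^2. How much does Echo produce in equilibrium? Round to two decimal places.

7.90

Kestrel's profit: π_K = (68 - Q)q_K - (32q_K + 3q_K²). Setting ∂π_K/∂q_K = 0: 36 - 8q_K - (q_E) = 0.
Echo's first-order condition: 43 - 5q_E - (q_K) = 0.
Rearranging gives the reaction functions q_K = (36 - q_E)/8 and q_E = (43 - q_K)/5.
Substituting one into the other gives q_K = 137/39 and q_E = 308/39.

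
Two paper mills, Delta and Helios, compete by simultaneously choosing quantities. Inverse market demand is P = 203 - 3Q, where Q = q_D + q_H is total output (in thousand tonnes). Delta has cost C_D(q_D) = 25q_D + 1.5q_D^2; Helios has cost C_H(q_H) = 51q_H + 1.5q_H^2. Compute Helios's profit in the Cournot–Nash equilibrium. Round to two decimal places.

Delta's profit: π_D = (203 - 3Q)q_D - (25q_D + (3/2)q_D²). Setting ∂π_D/∂q_D = 0: 178 - 9q_D - 3(q_H) = 0.
Helios's first-order condition: 152 - 9q_H - 3(q_D) = 0.
Best responses: q_D = (178 - 3q_H)/9, q_H = (152 - 3q_D)/9.
Substituting one into the other gives q_D = 191/12 and q_H = 139/12.
Price P = 203 - 3·(55/2) = 241/2.
Helios's profit: (241/2)·(139/12) - 51·(139/12) - (3/2)(139/12)² = 603.7813.

603.78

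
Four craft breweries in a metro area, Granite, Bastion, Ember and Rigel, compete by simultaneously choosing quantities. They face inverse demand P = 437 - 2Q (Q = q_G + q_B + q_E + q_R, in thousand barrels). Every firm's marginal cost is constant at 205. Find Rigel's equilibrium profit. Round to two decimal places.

1076.48

A representative firm's profit is π_i = q_i(437 - 2Q) - 205q_i.
Setting ∂π_i/∂q_i = 0 with rivals' quantities fixed: 232 - 4q_i - 2·Σ_{j≠i} q_j = 0.
By symmetry each firm produces the same amount; substituting Σ_{j≠i} q_j = 3q_i yields q_i = 232/10 = 116/5.
Price P = 437 - 2·(464/5) = 1257/5.
Rigel's profit: (1257/5 - 205)·(116/5) = 1076.4800.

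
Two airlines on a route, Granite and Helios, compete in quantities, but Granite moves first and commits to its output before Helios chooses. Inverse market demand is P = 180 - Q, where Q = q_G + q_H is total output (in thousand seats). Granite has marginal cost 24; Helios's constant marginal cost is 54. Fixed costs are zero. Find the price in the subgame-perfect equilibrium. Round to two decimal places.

70.50

The follower Helios best-responds to any q_G: π_H = (180 - Q)q_H - 54q_H.
Setting the follower's marginal profit to zero, 126 - q_G - 2q_H = 0, i.e. q_H = (126 - q_G)/2.
The leader anticipates this reaction. Substituting into P = 180 - Q gives P = 117 - (1/2)q_G, so π_G = (117 - (1/2)q_G)q_G - 24q_G.
Maximising: ∂π_G/∂q_G = 93 - q_G = 0, giving q_G = 93.
Then q_H = (126 - 93)/2 = 33/2.
Total output Q = 219/2, so price P = 180 - 219/2 = 141/2.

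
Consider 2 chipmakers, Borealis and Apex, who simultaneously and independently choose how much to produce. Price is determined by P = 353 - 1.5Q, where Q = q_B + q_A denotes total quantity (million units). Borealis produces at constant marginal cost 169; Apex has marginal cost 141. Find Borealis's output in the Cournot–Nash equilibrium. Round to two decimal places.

34.67

Borealis's profit: π_B = (353 - 1.5Q)q_B - (169q_B). Setting ∂π_B/∂q_B = 0: 184 - 3q_B - (3/2)(q_A) = 0.
Apex's profit: π_A = (353 - 1.5Q)q_A - (141q_A). Setting ∂π_A/∂q_A = 0: 212 - 3q_A - (3/2)(q_B) = 0.
Rearranging gives the reaction functions q_B = (184 - (3/2)q_A)/3 and q_A = (212 - (3/2)q_B)/3.
Substituting one into the other gives q_B = 104/3 and q_A = 160/3.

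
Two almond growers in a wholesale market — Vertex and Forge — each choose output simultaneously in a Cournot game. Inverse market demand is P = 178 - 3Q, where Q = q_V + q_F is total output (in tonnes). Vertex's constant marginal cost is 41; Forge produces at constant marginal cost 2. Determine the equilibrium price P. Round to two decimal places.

Vertex's profit: π_V = (178 - 3Q)q_V - (41q_V). Setting ∂π_V/∂q_V = 0: 137 - 6q_V - 3(q_F) = 0.
Forge's profit: π_F = (178 - 3Q)q_F - (2q_F). Setting ∂π_F/∂q_F = 0: 176 - 6q_F - 3(q_V) = 0.
Best responses: q_V = (137 - 3q_F)/6, q_F = (176 - 3q_V)/6.
Solving the pair: q_V = 98/9, q_F = 215/9.
Total output Q = 313/9, so price P = 178 - 3·(313/9) = 221/3.

73.67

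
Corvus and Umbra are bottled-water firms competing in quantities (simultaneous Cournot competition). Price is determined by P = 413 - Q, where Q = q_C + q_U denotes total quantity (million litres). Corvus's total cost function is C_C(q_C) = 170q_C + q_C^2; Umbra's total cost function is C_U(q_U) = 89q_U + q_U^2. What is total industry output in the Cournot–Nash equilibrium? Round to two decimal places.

113.40

Corvus's profit: π_C = (413 - Q)q_C - (170q_C + q_C²). Setting ∂π_C/∂q_C = 0: 243 - 4q_C - (q_U) = 0.
Umbra's first-order condition: 324 - 4q_U - (q_C) = 0.
Rearranging gives the reaction functions q_C = (243 - q_U)/4 and q_U = (324 - q_C)/4.
Solving the pair: q_C = 216/5, q_U = 351/5.
Total output Q = 216/5 + 351/5 = 567/5.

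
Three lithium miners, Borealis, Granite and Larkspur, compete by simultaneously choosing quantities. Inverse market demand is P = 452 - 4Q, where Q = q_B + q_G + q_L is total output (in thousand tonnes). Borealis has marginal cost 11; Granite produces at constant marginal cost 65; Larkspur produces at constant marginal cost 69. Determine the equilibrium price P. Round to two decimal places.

Borealis's profit: π_B = (452 - 4Q)q_B - (11q_B). Setting ∂π_B/∂q_B = 0: 441 - 8q_B - 4(q_G + q_L) = 0.
Granite's first-order condition: 387 - 8q_G - 4(q_B + q_L) = 0.
Larkspur's profit: π_L = (452 - 4Q)q_L - (69q_L). Setting ∂π_L/∂q_L = 0: 383 - 8q_L - 4(q_B + q_G) = 0.
Adding the 3 conditions: 1211 − 8Q − 8Q = 0, i.e. Q = 1211/16.
Back-substituting: q_B = (441 − 1211/4)/4 = 553/16, q_G = (387 − 1211/4)/4 = 337/16, q_L = (383 − 1211/4)/4 = 321/16.
Total output Q = 1211/16, so price P = 452 - 4·(1211/16) = 597/4.

149.25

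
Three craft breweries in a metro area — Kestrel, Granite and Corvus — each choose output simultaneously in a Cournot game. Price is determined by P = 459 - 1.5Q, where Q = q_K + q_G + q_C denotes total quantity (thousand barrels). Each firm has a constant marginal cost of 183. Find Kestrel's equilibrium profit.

3174

A representative firm's profit is π_i = q_i(459 - 1.5Q) - 183q_i.
First-order condition (treating rivals' output as given): 276 - 3q_i - (3/2)·Σ_{j≠i} q_j = 0.
By symmetry each firm produces the same amount; substituting Σ_{j≠i} q_j = 2q_i yields q_i = 276/6 = 46.
Price P = 459 - (3/2)·138 = 252.
Kestrel's profit: (252 - 183)·46 = 3174.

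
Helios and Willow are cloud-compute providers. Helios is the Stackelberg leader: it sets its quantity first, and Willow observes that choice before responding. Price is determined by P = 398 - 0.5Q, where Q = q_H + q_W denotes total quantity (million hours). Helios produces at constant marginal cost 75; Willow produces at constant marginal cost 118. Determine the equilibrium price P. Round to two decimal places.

166.50

Solve by backward induction. Given q_H, the follower Willow maximises π_W = (398 - (1/2)q_H - (1/2)q_W)q_W - 118q_W.
Setting the follower's marginal profit to zero, 280 - (1/2)q_H - q_W = 0, i.e. q_W = (280 - (1/2)q_H).
The leader anticipates this reaction. Substituting into P = 398 - 0.5Q gives P = 258 - (1/4)q_H, so π_H = (258 - (1/4)q_H)q_H - 75q_H.
The leader's first-order condition 183 - (1/2)q_H = 0 yields q_H = 366.
Then q_W = (280 - (1/2)·366) = 97.
Total output Q = 463, so price P = 398 - (1/2)·463 = 333/2.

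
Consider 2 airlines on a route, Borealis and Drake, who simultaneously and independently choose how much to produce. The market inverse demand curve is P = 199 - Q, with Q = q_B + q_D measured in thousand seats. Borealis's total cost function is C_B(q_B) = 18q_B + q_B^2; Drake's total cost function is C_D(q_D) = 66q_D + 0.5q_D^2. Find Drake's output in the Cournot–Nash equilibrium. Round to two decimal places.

Borealis's profit: π_B = (199 - Q)q_B - (18q_B + q_B²). Setting ∂π_B/∂q_B = 0: 181 - 4q_B - (q_D) = 0.
Drake's profit: π_D = (199 - Q)q_D - (66q_D + (1/2)q_D²). Setting ∂π_D/∂q_D = 0: 133 - 3q_D - (q_B) = 0.
Rearranging gives the reaction functions q_B = (181 - q_D)/4 and q_D = (133 - q_B)/3.
Solving the pair: q_B = 410/11, q_D = 351/11.

31.91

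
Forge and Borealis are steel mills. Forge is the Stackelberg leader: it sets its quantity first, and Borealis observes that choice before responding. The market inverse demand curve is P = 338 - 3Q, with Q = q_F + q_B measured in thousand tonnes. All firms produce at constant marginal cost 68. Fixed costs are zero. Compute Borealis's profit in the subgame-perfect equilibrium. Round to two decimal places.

1518.75

The follower Borealis best-responds to any q_F: π_B = (338 - 3Q)q_B - 68q_B.
∂π_B/∂q_B = 270 - 3q_F - 6q_B = 0 gives the reaction function q_B = (270 - 3q_F)/6.
The leader anticipates this reaction. Substituting into P = 338 - 3Q gives P = 203 - (3/2)q_F, so π_F = (203 - (3/2)q_F)q_F - 68q_F.
Leader FOC: 135 - 3q_F = 0, so q_F = 45.
Then q_B = (270 - 3·45)/6 = 45/2.
Price P = 338 - 3·(135/2) = 271/2.
Borealis's profit: (271/2 - 68)·(45/2) = 1518.7500.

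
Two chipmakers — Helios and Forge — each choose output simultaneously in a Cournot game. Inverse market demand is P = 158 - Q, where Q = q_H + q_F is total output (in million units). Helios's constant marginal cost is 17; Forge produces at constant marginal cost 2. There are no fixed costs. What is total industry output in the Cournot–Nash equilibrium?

Helios's profit: π_H = (158 - Q)q_H - (17q_H). Setting ∂π_H/∂q_H = 0: 141 - 2q_H - (q_F) = 0.
Forge's first-order condition: 156 - 2q_F - (q_H) = 0.
So q_H = (141 - q_F)/2 and q_F = (156 - q_H)/2.
Substituting one into the other gives q_H = 42 and q_F = 57.
Total output Q = 42 + 57 = 99.

99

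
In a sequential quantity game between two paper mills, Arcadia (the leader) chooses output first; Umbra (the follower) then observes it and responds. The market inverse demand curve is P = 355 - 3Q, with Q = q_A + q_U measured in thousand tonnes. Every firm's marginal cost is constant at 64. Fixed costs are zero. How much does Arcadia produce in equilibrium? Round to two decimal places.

Solve by backward induction. Given q_A, the follower Umbra maximises π_U = (355 - 3q_A - 3q_U)q_U - 64q_U.
∂π_U/∂q_U = 291 - 3q_A - 6q_U = 0 gives the reaction function q_U = (291 - 3q_A)/6.
The leader anticipates this reaction. Substituting into P = 355 - 3Q gives P = 419/2 - (3/2)q_A, so π_A = (419/2 - (3/2)q_A)q_A - 64q_A.
Leader FOC: 291/2 - 3q_A = 0, so q_A = 97/2.
Then q_U = (291 - 3·(97/2))/6 = 97/4.

48.50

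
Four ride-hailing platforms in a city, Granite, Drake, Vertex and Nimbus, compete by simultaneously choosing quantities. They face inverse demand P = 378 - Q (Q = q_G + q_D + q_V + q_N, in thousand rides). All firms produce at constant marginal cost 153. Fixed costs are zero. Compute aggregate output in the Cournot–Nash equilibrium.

A representative firm's profit is π_i = q_i(378 - Q) - 153q_i.
Setting ∂π_i/∂q_i = 0 with rivals' quantities fixed: 225 - 2q_i - Σ_{j≠i} q_j = 0.
By symmetry each firm produces the same amount; substituting Σ_{j≠i} q_j = 3q_i yields q_i = 225/5 = 45.
Total output Q = 45 + 45 + 45 + 45 = 180.

180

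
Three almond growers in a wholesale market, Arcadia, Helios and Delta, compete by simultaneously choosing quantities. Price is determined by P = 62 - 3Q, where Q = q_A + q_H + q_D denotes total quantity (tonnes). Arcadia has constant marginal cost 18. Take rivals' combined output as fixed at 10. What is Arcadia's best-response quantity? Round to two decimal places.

2.33

With rivals' combined output fixed at 10, Arcadia's profit is π_A = (62 - 3·10 - 3q_A)q_A - (18q_A) = (32 - 3q_A)q_A - (18q_A).
∂π_A/∂q_A = 14 - 6q_A = 0, so q_A = 7/3.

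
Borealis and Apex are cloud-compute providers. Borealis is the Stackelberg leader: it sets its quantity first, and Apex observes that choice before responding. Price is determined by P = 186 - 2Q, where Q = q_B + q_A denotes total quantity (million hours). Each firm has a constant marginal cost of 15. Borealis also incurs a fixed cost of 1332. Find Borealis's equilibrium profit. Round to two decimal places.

Solve by backward induction. Given q_B, the follower Apex maximises π_A = (186 - 2q_B - 2q_A)q_A - 15q_A.
∂π_A/∂q_A = 171 - 2q_B - 4q_A = 0 gives the reaction function q_A = (171 - 2q_B)/4.
The leader anticipates this reaction. Substituting into P = 186 - 2Q gives P = 201/2 - q_B, so π_B = (201/2 - q_B)q_B - 15q_B.
The leader's first-order condition 171/2 - 2q_B = 0 yields q_B = 171/4.
Then q_A = (171 - 2·(171/4))/4 = 171/8.
Price P = 186 - 2·(513/8) = 231/4.
Borealis's profit: (231/4 - 15)·(171/4) - 1332 = 495.5625.

495.56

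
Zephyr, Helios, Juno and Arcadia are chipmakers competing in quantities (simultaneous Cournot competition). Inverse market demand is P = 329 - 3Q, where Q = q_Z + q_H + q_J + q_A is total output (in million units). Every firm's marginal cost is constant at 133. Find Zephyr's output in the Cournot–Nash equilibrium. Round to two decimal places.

A representative firm's profit is π_i = q_i(329 - 3Q) - 133q_i.
First-order condition (treating rivals' output as given): 196 - 6q_i - 3·Σ_{j≠i} q_j = 0.
With identical firms every q_j equals q_i, so Σ_{j≠i} q_j = 3q_i and 196 = 15q_i, giving q_i = 196/15.

13.07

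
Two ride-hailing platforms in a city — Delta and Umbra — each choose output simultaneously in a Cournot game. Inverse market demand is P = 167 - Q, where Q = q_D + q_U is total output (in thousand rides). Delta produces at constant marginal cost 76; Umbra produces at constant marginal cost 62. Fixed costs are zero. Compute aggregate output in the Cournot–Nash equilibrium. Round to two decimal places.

Delta's profit: π_D = (167 - Q)q_D - (76q_D). Setting ∂π_D/∂q_D = 0: 91 - 2q_D - (q_U) = 0.
Umbra's first-order condition: 105 - 2q_U - (q_D) = 0.
So q_D = (91 - q_U)/2 and q_U = (105 - q_D)/2.
Solving the pair: q_D = 77/3, q_U = 119/3.
Total output Q = 77/3 + 119/3 = 196/3.

65.33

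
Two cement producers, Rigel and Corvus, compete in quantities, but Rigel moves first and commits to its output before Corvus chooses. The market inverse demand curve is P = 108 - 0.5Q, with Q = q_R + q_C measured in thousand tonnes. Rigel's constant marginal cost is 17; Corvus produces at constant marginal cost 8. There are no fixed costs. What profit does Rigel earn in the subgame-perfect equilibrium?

1681

The follower Corvus best-responds to any q_R: π_C = (108 - 0.5Q)q_C - 8q_C.
∂π_C/∂q_C = 100 - (1/2)q_R - q_C = 0 gives the reaction function q_C = (100 - (1/2)q_R).
Rigel substitutes q_C(q_R) into its own profit: π_R = q_R(108 - (1/2)q_R - (100 - (1/2)q_R)/2) - 17q_R = (58 - (1/4)q_R)q_R - 17q_R.
Leader FOC: 41 - (1/2)q_R = 0, so q_R = 82.
Then q_C = (100 - (1/2)·82) = 59.
Price P = 108 - (1/2)·141 = 75/2.
Rigel's profit: (75/2 - 17)·82 = 1681.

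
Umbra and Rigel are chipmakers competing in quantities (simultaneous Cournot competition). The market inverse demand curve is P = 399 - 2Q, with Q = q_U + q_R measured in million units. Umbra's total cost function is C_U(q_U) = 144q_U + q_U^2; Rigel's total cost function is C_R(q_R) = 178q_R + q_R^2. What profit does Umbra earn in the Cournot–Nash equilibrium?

3468

Umbra's profit: π_U = (399 - 2Q)q_U - (144q_U + q_U²). Setting ∂π_U/∂q_U = 0: 255 - 6q_U - 2(q_R) = 0.
Rigel's profit: π_R = (399 - 2Q)q_R - (178q_R + q_R²). Setting ∂π_R/∂q_R = 0: 221 - 6q_R - 2(q_U) = 0.
Best responses: q_U = (255 - 2q_R)/6, q_R = (221 - 2q_U)/6.
Solving the pair: q_U = 34, q_R = 51/2.
Price P = 399 - 2·(119/2) = 280.
Umbra's profit: 280·34 - 144·34 - 34² = 3468.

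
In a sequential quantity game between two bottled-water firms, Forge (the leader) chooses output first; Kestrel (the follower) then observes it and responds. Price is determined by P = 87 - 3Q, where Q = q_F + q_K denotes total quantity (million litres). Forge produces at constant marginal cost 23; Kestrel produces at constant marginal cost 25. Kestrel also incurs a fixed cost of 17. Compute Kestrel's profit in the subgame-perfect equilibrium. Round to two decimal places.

The follower Kestrel best-responds to any q_F: π_K = (87 - 3Q)q_K - 25q_K.
Follower FOC: 62 - 3q_F - 6q_K = 0, so q_K(q_F) = (62 - 3q_F)/6.
Forge substitutes q_K(q_F) into its own profit: π_F = q_F(87 - 3q_F - (62 - 3q_F)/2) - 23q_F = (56 - (3/2)q_F)q_F - 23q_F.
The leader's first-order condition 33 - 3q_F = 0 yields q_F = 11.
Then q_K = (62 - 3·11)/6 = 29/6.
Price P = 87 - 3·(95/6) = 79/2.
Kestrel's profit: (79/2 - 25)·(29/6) - 17 = 637/12.

53.08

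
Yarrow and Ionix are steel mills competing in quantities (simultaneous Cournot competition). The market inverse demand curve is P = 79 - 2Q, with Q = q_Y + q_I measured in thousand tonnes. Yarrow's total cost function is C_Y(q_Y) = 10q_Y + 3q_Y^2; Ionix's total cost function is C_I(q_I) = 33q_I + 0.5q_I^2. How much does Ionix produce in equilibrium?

Yarrow's profit: π_Y = (79 - 2Q)q_Y - (10q_Y + 3q_Y²). Setting ∂π_Y/∂q_Y = 0: 69 - 10q_Y - 2(q_I) = 0.
Ionix's first-order condition: 46 - 5q_I - 2(q_Y) = 0.
Rearranging gives the reaction functions q_Y = (69 - 2q_I)/10 and q_I = (46 - 2q_Y)/5.
Substituting one into the other gives q_Y = 11/2 and q_I = 7.

7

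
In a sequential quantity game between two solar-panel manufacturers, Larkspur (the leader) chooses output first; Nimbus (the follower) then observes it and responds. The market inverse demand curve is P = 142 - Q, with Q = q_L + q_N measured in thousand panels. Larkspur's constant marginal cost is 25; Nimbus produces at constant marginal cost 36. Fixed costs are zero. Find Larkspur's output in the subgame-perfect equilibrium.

The follower Nimbus best-responds to any q_L: π_N = (142 - Q)q_N - 36q_N.
Follower FOC: 106 - q_L - 2q_N = 0, so q_N(q_L) = (106 - q_L)/2.
Larkspur substitutes q_N(q_L) into its own profit: π_L = q_L(142 - q_L - (106 - q_L)/2) - 25q_L = (89 - (1/2)q_L)q_L - 25q_L.
Maximising: ∂π_L/∂q_L = 64 - q_L = 0, giving q_L = 64.
Then q_N = (106 - 64)/2 = 21.

64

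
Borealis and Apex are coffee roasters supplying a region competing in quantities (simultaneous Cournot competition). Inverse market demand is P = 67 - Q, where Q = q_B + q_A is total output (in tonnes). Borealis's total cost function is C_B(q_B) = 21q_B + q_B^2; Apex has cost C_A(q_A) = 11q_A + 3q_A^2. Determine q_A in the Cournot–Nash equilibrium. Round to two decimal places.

5.74

Borealis's profit: π_B = (67 - Q)q_B - (21q_B + q_B²). Setting ∂π_B/∂q_B = 0: 46 - 4q_B - (q_A) = 0.
Apex's profit: π_A = (67 - Q)q_A - (11q_A + 3q_A²). Setting ∂π_A/∂q_A = 0: 56 - 8q_A - (q_B) = 0.
Rearranging gives the reaction functions q_B = (46 - q_A)/4 and q_A = (56 - q_B)/8.
Solving the pair: q_B = 312/31, q_A = 178/31.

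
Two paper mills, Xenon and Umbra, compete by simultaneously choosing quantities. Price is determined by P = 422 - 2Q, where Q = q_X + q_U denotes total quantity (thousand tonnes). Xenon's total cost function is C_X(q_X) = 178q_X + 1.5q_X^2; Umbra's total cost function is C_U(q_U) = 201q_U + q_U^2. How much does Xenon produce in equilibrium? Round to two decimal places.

26.89

Xenon's profit: π_X = (422 - 2Q)q_X - (178q_X + (3/2)q_X²). Setting ∂π_X/∂q_X = 0: 244 - 7q_X - 2(q_U) = 0.
Umbra's profit: π_U = (422 - 2Q)q_U - (201q_U + q_U²). Setting ∂π_U/∂q_U = 0: 221 - 6q_U - 2(q_X) = 0.
So q_X = (244 - 2q_U)/7 and q_U = (221 - 2q_X)/6.
Solving the pair: q_X = 511/19, q_U = 1059/38.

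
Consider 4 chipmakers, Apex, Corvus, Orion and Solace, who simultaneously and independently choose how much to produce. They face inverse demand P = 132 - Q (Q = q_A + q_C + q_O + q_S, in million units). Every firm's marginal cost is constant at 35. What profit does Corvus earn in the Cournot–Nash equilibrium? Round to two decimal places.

A representative firm's profit is π_i = q_i(132 - Q) - 35q_i.
First-order condition (treating rivals' output as given): 97 - 2q_i - Σ_{j≠i} q_j = 0.
By symmetry each firm produces the same amount; substituting Σ_{j≠i} q_j = 3q_i yields q_i = 97/5.
Price P = 132 - 388/5 = 272/5.
Corvus's profit: (272/5 - 35)·(97/5) = 376.3600.

376.36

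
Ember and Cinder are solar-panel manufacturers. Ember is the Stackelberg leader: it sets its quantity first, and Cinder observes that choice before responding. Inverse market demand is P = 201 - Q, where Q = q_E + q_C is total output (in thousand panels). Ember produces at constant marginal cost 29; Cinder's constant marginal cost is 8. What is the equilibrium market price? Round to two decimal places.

The follower Cinder best-responds to any q_E: π_C = (201 - Q)q_C - 8q_C.
∂π_C/∂q_C = 193 - q_E - 2q_C = 0 gives the reaction function q_C = (193 - q_E)/2.
The leader anticipates this reaction. Substituting into P = 201 - Q gives P = 209/2 - (1/2)q_E, so π_E = (209/2 - (1/2)q_E)q_E - 29q_E.
Leader FOC: 151/2 - q_E = 0, so q_E = 151/2.
Then q_C = (193 - 151/2)/2 = 235/4.
Total output Q = 537/4, so price P = 201 - 537/4 = 267/4.

66.75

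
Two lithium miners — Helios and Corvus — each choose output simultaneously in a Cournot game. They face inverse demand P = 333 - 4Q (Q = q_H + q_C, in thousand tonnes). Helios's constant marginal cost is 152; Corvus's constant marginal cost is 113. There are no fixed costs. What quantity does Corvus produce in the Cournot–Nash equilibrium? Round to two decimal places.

21.58

Helios's profit: π_H = (333 - 4Q)q_H - (152q_H). Setting ∂π_H/∂q_H = 0: 181 - 8q_H - 4(q_C) = 0.
Corvus's profit: π_C = (333 - 4Q)q_C - (113q_C). Setting ∂π_C/∂q_C = 0: 220 - 8q_C - 4(q_H) = 0.
Rearranging gives the reaction functions q_H = (181 - 4q_C)/8 and q_C = (220 - 4q_H)/8.
Substituting one into the other gives q_H = 71/6 and q_C = 259/12.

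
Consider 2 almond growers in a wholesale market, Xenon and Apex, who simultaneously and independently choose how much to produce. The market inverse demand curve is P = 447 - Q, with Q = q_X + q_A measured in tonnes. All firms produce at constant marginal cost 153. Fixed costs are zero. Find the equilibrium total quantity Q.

A representative firm's profit is π_i = q_i(447 - Q) - 153q_i.
First-order condition (treating rivals' output as given): 294 - 2q_i - q_j = 0.
With identical firms every q_j equals q_i, so q_j = q_i and 294 = 3q_i, giving q_i = 98.
Total output Q = 98 + 98 = 196.

196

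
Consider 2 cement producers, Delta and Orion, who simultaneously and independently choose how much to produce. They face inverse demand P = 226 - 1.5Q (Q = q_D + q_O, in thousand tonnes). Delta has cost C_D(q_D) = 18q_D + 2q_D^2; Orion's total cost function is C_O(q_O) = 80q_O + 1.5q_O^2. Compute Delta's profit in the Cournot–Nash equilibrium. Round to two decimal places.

Delta's profit: π_D = (226 - 1.5Q)q_D - (18q_D + 2q_D²). Setting ∂π_D/∂q_D = 0: 208 - 7q_D - (3/2)(q_O) = 0.
Orion's profit: π_O = (226 - 1.5Q)q_O - (80q_O + (3/2)q_O²). Setting ∂π_O/∂q_O = 0: 146 - 6q_O - (3/2)(q_D) = 0.
Best responses: q_D = (208 - (3/2)q_O)/7, q_O = (146 - (3/2)q_D)/6.
Substituting one into the other gives q_D = 1372/53 and q_O = 17.8616.
Price P = 226 - (3/2)·43.7484 = 160.3774.
Delta's profit: 160.3774·(1372/53) - 18·(1372/53) - 2(1372/53)² = 2345.4411.

2345.44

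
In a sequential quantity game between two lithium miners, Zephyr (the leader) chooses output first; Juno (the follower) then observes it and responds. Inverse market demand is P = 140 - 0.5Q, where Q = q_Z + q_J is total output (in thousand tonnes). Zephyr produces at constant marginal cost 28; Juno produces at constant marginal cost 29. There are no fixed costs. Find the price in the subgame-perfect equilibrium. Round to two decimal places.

56.25

The follower Juno best-responds to any q_Z: π_J = (140 - 0.5Q)q_J - 29q_J.
∂π_J/∂q_J = 111 - (1/2)q_Z - q_J = 0 gives the reaction function q_J = (111 - (1/2)q_Z).
The leader anticipates this reaction. Substituting into P = 140 - 0.5Q gives P = 169/2 - (1/4)q_Z, so π_Z = (169/2 - (1/4)q_Z)q_Z - 28q_Z.
Leader FOC: 113/2 - (1/2)q_Z = 0, so q_Z = 113.
Then q_J = (111 - (1/2)·113) = 109/2.
Total output Q = 335/2, so price P = 140 - (1/2)·(335/2) = 225/4.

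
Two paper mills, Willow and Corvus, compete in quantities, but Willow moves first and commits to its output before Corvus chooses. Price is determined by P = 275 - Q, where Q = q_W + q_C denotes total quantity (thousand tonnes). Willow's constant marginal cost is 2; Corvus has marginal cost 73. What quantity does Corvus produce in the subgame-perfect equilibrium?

Solve by backward induction. Given q_W, the follower Corvus maximises π_C = (275 - q_W - q_C)q_C - 73q_C.
Follower FOC: 202 - q_W - 2q_C = 0, so q_C(q_W) = (202 - q_W)/2.
Willow substitutes q_C(q_W) into its own profit: π_W = q_W(275 - q_W - (202 - q_W)/2) - 2q_W = (174 - (1/2)q_W)q_W - 2q_W.
Maximising: ∂π_W/∂q_W = 172 - q_W = 0, giving q_W = 172.
Then q_C = (202 - 172)/2 = 15.

15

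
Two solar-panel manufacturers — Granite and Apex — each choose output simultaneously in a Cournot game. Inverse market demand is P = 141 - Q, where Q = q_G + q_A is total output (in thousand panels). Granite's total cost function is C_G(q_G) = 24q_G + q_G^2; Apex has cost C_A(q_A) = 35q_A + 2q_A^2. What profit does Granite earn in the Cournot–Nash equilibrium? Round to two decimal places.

Granite's profit: π_G = (141 - Q)q_G - (24q_G + q_G²). Setting ∂π_G/∂q_G = 0: 117 - 4q_G - (q_A) = 0.
Apex's profit: π_A = (141 - Q)q_A - (35q_A + 2q_A²). Setting ∂π_A/∂q_A = 0: 106 - 6q_A - (q_G) = 0.
So q_G = (117 - q_A)/4 and q_A = (106 - q_G)/6.
Substituting one into the other gives q_G = 596/23 and q_A = 307/23.
Price P = 141 - 903/23 = 101.7391.
Granite's profit: 101.7391·(596/23) - 24·(596/23) - (596/23)² = 1342.9716.

1342.97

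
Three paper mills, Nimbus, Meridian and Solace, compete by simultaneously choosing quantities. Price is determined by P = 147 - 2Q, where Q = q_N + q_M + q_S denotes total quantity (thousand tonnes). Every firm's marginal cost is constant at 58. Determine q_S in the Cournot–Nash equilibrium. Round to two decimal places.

A representative firm's profit is π_i = q_i(147 - 2Q) - 58q_i.
Setting ∂π_i/∂q_i = 0 with rivals' quantities fixed: 89 - 4q_i - 2·Σ_{j≠i} q_j = 0.
By symmetry each firm produces the same amount; substituting Σ_{j≠i} q_j = 2q_i yields q_i = 89/8.

11.13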